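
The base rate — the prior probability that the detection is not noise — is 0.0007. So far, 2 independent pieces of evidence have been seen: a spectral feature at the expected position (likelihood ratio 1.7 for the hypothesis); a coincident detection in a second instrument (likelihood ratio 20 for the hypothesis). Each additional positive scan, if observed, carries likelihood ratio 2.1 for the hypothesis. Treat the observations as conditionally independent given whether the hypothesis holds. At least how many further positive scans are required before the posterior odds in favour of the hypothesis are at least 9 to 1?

Prior odds = 0.0007/0.9993 = 7/9993.
Combined Bayes factor of the evidence already in hand = 1.7 × 20 = 34.
Odds after that evidence = (7/9993) × 34 = 238/9993.
Target odds = 9.
Need 2.1ⁿ ≥ 9 ÷ (238/9993) = 89937/238.
2.1⁷ ≈180.109 falls short of 89937/238 but 2.1⁸ ≈378.229 reaches it, so n = 8.

8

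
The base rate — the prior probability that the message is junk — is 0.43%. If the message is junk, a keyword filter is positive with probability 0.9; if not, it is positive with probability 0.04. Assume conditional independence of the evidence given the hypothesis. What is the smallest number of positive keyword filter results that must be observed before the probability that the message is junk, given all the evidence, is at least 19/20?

3

Prior odds: 0.0043 ÷ 0.9957 = 43/9957.
Likelihood ratio of a positive = 0.9/0.04 = 22.5.
Target posterior odds = 0.95/0.05 = 19.
Require 22.5ⁿ ≥ 19 ÷ (43/9957) = 189183/43.
22.5² = 506.25 falls short of 189183/43 but 22.5³ = 11390.625 reaches it, so n = 3.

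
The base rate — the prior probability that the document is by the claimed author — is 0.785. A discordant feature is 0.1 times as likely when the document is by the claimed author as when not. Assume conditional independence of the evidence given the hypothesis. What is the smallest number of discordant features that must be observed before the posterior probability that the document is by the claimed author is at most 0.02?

3

Prior odds: 0.785 ÷ 0.215 = 157/43.
Likelihood ratio per discordant feature = 0.1.
Target posterior odds = 0.02/0.98 = 1/49.
Need (157/43) × 0.1ⁿ ≤ 1/49, i.e. 0.1ⁿ ≤ 43/7693.
0.1² = 0.01 is still above 43/7693 but 0.1³ = 0.001 is at or below it, so n = 3.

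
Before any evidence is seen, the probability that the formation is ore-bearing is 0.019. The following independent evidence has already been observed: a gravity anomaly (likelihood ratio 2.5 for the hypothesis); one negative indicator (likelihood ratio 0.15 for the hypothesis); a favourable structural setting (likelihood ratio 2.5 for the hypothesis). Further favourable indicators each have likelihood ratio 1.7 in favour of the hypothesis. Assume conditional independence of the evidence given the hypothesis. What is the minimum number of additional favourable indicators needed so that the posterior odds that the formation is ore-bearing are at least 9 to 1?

12

Prior odds = 0.019/0.981 = 19/981.
Combined Bayes factor of the evidence already in hand = 2.5 × 0.15 × 2.5 = 0.9375.
Odds after that evidence = (19/981) × 0.9375 = 95/5232.
Target odds = 9.
Need 1.7ⁿ ≥ 9 ÷ (95/5232) = 47088/95.
1.7¹¹ ≈342.719 falls short of 47088/95 but 1.7¹² ≈582.622 reaches it, so n = 12.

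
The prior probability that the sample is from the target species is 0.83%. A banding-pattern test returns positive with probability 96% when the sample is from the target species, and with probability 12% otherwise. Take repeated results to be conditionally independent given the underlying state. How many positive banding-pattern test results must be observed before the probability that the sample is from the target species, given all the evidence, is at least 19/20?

4

Prior odds = 0.0083/0.9917 = 83/9917.
Likelihood ratio of a positive result = 0.96/0.12 = 8.
Target odds: 0.95 ÷ 0.05 = 19.
Need (83/9917) × 8ⁿ ≥ 19, i.e. 8ⁿ ≥ 188423/83.
8³ = 512 falls short of 188423/83 but 8⁴ = 4096 reaches it, so n = 4.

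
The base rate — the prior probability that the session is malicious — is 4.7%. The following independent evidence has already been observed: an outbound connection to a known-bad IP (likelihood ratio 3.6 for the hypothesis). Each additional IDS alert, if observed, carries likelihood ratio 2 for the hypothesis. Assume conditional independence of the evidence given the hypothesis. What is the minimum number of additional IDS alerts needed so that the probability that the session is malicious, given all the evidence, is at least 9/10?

Prior odds = 0.047/0.953 = 47/953.
Bayes factor of the evidence already in hand = 3.6.
Odds after that evidence = (47/953) × 3.6 = 846/4765.
Target odds = 0.9/0.1 = 9.
Need 2ⁿ ≥ 9 ÷ (846/4765) = 4765/94.
2⁵ = 32 falls short of 4765/94 but 2⁶ = 64 reaches it, so n = 6.

6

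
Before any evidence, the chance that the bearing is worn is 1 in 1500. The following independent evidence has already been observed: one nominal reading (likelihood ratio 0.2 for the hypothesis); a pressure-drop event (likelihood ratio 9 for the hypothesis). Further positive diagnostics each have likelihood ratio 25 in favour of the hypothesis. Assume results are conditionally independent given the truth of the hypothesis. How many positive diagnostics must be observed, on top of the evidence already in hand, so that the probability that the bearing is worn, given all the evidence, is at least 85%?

Prior odds = (1/1500)/(1499/1500) = 1/1499.
Combined Bayes factor of the evidence already in hand = 0.2 × 9 = 1.8.
Odds after that evidence = (1/1499) × 1.8 = 9/7495.
Target odds = 0.85/0.15 = 17/3.
Need 25ⁿ ≥ 17/3 ÷ (9/7495) = 127415/27.
25² = 625 falls short of 127415/27 but 25³ = 15625 reaches it, so n = 3.

3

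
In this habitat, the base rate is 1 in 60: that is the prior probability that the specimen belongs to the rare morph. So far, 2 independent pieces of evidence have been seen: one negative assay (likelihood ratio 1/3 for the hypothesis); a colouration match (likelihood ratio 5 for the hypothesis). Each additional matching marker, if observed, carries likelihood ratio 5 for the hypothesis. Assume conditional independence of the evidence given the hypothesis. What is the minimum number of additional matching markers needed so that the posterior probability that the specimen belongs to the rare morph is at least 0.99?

Prior odds = (1/60)/(59/60) = 1/59.
Combined Bayes factor of the evidence already in hand = (1/3) × 5 = 5/3.
Odds after that evidence = (1/59) × 5/3 = 5/177.
Target odds = 0.99/0.01 = 99.
Need 5ⁿ ≥ 99 ÷ (5/177) = 3504.6.
5⁵ = 3125 falls short of 3504.6 but 5⁶ = 15625 reaches it, so n = 6.

6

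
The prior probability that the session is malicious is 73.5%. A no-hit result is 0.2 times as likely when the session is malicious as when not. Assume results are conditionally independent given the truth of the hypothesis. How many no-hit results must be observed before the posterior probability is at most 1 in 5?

Prior odds = 0.735/0.265 = 147/53.
Likelihood ratio per no-hit result = 0.2.
Target odds: 0.2 ÷ 0.8 = 0.25.
Need (147/53) × 0.2ⁿ ≤ 0.25, i.e. 0.2ⁿ ≤ 53/588.
0.2¹ = 0.2 is still above 53/588 but 0.2² = 0.04 is at or below it, so n = 2.

2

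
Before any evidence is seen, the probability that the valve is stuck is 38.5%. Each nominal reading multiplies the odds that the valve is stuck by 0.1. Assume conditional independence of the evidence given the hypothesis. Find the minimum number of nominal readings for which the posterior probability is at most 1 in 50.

Prior odds: 0.385 ÷ 0.615 = 77/123.
Likelihood ratio per nominal reading = 0.1.
Target posterior odds = 0.02/0.98 = 1/49.
Require 0.1ⁿ ≤ 1/49 ÷ (77/123) = 123/3773.
0.1¹ = 0.1 is still above 123/3773 but 0.1² = 0.01 is at or below it, so n = 2.

2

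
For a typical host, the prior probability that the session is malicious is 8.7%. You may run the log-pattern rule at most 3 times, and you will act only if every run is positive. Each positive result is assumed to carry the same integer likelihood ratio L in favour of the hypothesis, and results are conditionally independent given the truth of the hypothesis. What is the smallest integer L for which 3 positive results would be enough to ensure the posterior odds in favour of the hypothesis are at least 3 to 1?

4

Prior odds = 0.087/0.913 = 87/913.
Target odds = 3.
Need L³ ≥ 3 ÷ (87/913) = 913/29.
3³ = 27 < 913/29 ≤ 64 = 4³, so L = 4.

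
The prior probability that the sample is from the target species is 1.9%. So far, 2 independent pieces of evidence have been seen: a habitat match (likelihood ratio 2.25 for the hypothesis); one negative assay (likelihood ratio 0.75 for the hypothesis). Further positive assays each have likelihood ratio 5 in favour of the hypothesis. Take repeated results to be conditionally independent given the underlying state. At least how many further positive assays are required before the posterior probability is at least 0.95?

Prior odds = 0.019/0.981 = 19/981.
Combined Bayes factor of the evidence already in hand = 2.25 × 0.75 = 1.6875.
Odds after that evidence = (19/981) × 1.6875 = 57/1744.
Target odds = 0.95/0.05 = 19.
Need 5ⁿ ≥ 19 ÷ (57/1744) = 1744/3.
5³ = 125 falls short of 1744/3 but 5⁴ = 625 reaches it, so n = 4.

4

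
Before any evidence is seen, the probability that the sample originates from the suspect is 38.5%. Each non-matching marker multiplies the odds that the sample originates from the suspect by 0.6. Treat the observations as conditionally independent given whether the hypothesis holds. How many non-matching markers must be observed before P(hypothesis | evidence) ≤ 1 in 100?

9

Prior odds: 0.385 ÷ 0.615 = 77/123.
Likelihood ratio per non-matching marker = 0.6.
Target odds: 0.01 ÷ 0.99 = 1/99.
Require 0.6ⁿ ≤ 1/99 ÷ (77/123) = 41/2541.
0.6⁸ = 6561/390625 is still above 41/2541 but 0.6⁹ = 19683/1953125 is at or below it, so n = 9.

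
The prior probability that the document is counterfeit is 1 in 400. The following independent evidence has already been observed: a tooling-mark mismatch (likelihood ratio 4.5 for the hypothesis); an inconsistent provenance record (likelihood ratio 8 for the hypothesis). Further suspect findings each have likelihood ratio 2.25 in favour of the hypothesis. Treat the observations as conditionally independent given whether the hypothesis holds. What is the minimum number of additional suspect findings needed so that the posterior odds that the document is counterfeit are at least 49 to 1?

Prior odds = 0.0025/0.9975 = 1/399.
Combined Bayes factor of the evidence already in hand = 4.5 × 8 = 36.
Odds after that evidence = (1/399) × 36 = 12/133.
Target odds = 49.
Need 2.25ⁿ ≥ 49 ÷ (12/133) = 6517/12.
2.25⁷ = 4782969/16384 falls short of 6517/12 but 2.25⁸ = 43046721/65536 reaches it, so n = 8.

8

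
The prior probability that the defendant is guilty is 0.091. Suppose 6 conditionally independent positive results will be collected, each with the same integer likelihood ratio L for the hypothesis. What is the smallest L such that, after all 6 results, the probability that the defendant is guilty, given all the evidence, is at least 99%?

Prior odds = 0.091/0.909 = 91/909.
Target odds = 0.99/0.01 = 99.
Need L⁶ ≥ 99 ÷ (91/909) = 89991/91.
3⁶ = 729 < 89991/91 ≤ 4096 = 4⁶, so L = 4.

4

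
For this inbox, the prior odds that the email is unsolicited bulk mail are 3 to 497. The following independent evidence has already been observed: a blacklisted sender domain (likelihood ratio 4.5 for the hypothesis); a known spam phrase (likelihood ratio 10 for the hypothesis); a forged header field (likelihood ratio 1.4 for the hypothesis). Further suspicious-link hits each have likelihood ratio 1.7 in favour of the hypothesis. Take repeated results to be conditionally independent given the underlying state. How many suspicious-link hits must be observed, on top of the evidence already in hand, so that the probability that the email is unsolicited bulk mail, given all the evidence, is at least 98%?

Prior odds = 3/497.
Combined Bayes factor of the evidence already in hand = 4.5 × 10 × 1.4 = 63.
Odds after that evidence = (3/497) × 63 = 27/71.
Target odds = 0.98/0.02 = 49.
Need 1.7ⁿ ≥ 49 ÷ (27/71) = 3479/27.
1.7⁹ ≈118.588 falls short of 3479/27 but 1.7¹⁰ ≈201.599 reaches it, so n = 10.

10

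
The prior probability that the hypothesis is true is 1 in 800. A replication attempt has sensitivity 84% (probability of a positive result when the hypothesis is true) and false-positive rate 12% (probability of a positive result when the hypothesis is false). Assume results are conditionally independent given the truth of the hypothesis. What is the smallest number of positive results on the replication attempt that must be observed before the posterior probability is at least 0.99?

Prior odds: 0.00125 ÷ 0.99875 = 1/799.
Likelihood ratio of a positive result = 0.84/0.12 = 7.
Target odds: 0.99 ÷ 0.01 = 99.
Need (1/799) × 7ⁿ ≥ 99, i.e. 7ⁿ ≥ 79101.
7⁵ = 16807 falls short of 79101 but 7⁶ = 117649 reaches it, so n = 6.

6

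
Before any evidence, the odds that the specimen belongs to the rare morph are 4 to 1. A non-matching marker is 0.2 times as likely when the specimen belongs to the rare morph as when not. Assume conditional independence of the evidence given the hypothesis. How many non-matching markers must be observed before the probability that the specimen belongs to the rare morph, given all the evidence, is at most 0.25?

2

Prior odds = 4.
Likelihood ratio per non-matching marker = 0.2.
Target posterior odds = 0.25/0.75 = 1/3.
Need 4 × 0.2ⁿ ≤ 1/3, i.e. 0.2ⁿ ≤ 1/12.
0.2¹ = 0.2 is still above 1/12 but 0.2² = 0.04 is at or below it, so n = 2.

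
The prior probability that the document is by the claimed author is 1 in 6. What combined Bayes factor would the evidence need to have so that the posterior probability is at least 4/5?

20

Prior odds = (1/6)/(5/6) = 0.2.
Target odds = 0.8/0.2 = 4.
Required Bayes factor = 4 ÷ 0.2 = 20.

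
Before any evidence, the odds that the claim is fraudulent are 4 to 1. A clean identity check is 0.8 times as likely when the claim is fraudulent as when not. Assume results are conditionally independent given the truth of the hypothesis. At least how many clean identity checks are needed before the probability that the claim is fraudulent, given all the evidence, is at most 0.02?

Prior odds = 4.
Likelihood ratio per clean identity check = 0.8.
Target posterior odds = 0.02/0.98 = 1/49.
Need 4 × 0.8ⁿ ≤ 1/49, i.e. 0.8ⁿ ≤ 1/196.
0.8²³ ≈0.00590296 is still above 1/196 but 0.8²⁴ ≈0.00472237 is at or below it, so n = 24.

24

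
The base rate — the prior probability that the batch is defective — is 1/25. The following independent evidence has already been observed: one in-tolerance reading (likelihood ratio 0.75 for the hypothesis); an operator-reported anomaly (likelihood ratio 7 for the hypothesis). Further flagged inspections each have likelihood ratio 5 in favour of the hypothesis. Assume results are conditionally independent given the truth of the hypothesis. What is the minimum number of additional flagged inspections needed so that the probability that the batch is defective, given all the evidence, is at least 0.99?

4

Prior odds = 0.04/0.96 = 1/24.
Combined Bayes factor of the evidence already in hand = 0.75 × 7 = 5.25.
Odds after that evidence = (1/24) × 5.25 = 0.21875.
Target odds = 0.99/0.01 = 99.
Need 5ⁿ ≥ 99 ÷ 0.21875 = 3168/7.
5³ = 125 falls short of 3168/7 but 5⁴ = 625 reaches it, so n = 4.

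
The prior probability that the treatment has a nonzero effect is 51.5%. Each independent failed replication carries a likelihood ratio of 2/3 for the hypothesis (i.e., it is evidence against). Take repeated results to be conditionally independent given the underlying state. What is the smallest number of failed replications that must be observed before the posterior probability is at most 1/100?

Prior odds = 0.515/0.485 = 103/97.
Likelihood ratio per failed replication = 2/3.
Target odds: 0.01 ÷ 0.99 = 1/99.
Require (2/3)ⁿ ≤ 1/99 ÷ (103/97) = 97/10197.
(2/3)¹¹ = 2048/177147 is still above 97/10197 but (2/3)¹² = 4096/531441 is at or below it, so n = 12.

12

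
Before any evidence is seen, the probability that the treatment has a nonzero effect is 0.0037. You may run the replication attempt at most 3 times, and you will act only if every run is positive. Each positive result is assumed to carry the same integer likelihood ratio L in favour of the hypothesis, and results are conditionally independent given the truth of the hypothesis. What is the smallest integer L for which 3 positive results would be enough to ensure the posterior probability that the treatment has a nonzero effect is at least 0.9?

14

Prior odds = 0.0037/0.9963 = 37/9963.
Target odds = 0.9/0.1 = 9.
Need L³ ≥ 9 ÷ (37/9963) = 89667/37.
13³ = 2197 < 89667/37 ≤ 2744 = 14³, so L = 14.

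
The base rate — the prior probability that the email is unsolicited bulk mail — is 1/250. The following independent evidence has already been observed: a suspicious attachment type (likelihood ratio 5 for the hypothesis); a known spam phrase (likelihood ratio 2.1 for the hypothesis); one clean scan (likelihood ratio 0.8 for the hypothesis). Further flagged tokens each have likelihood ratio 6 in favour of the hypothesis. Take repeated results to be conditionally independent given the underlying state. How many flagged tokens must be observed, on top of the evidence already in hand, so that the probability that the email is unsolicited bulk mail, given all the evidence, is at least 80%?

Prior odds = 0.004/0.996 = 1/249.
Combined Bayes factor of the evidence already in hand = 5 × 2.1 × 0.8 = 8.4.
Odds after that evidence = (1/249) × 8.4 = 14/415.
Target odds = 0.8/0.2 = 4.
Need 6ⁿ ≥ 4 ÷ (14/415) = 830/7.
6² = 36 falls short of 830/7 but 6³ = 216 reaches it, so n = 3.

3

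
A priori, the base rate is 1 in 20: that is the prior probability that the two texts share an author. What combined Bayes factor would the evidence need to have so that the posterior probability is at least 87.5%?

Prior odds = 0.05/0.95 = 1/19.
Target odds = 0.875/0.125 = 7.
Required Bayes factor = 7 ÷ (1/19) = 133.

133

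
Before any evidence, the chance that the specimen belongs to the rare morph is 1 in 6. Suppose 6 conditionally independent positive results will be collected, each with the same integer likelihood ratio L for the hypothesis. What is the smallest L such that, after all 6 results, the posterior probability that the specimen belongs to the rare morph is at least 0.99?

Prior odds = (1/6)/(5/6) = 0.2.
Target odds = 0.99/0.01 = 99.
Need L⁶ ≥ 99 ÷ 0.2 = 495.
2⁶ = 64 < 495 ≤ 729 = 3⁶, so L = 3.

3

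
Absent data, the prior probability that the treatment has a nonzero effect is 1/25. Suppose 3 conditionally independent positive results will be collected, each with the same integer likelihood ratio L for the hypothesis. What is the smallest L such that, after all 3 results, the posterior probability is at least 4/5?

Prior odds = 0.04/0.96 = 1/24.
Target odds = 0.8/0.2 = 4.
Need L³ ≥ 4 ÷ (1/24) = 96.
4³ = 64 < 96 ≤ 125 = 5³, so L = 5.

5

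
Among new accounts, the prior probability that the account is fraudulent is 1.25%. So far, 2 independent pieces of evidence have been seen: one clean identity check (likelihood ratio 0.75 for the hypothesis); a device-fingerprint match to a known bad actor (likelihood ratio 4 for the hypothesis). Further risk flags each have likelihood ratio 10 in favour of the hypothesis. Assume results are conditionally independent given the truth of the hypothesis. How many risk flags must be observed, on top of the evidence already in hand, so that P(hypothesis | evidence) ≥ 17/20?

3

Prior odds = 0.0125/0.9875 = 1/79.
Combined Bayes factor of the evidence already in hand = 0.75 × 4 = 3.
Odds after that evidence = (1/79) × 3 = 3/79.
Target odds = 0.85/0.15 = 17/3.
Need 10ⁿ ≥ 17/3 ÷ (3/79) = 1343/9.
10² = 100 falls short of 1343/9 but 10³ = 1000 reaches it, so n = 3.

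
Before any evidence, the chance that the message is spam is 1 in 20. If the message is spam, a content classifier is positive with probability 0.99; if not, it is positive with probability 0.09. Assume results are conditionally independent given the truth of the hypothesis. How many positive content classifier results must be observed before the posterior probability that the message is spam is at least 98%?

Prior odds: 0.05 ÷ 0.95 = 1/19.
Likelihood ratio of a positive = 0.99/0.09 = 11.
Target posterior odds = 0.98/0.02 = 49.
Need (1/19) × 11ⁿ ≥ 49, i.e. 11ⁿ ≥ 931.
11² = 121 falls short of 931 but 11³ = 1331 reaches it, so n = 3.

3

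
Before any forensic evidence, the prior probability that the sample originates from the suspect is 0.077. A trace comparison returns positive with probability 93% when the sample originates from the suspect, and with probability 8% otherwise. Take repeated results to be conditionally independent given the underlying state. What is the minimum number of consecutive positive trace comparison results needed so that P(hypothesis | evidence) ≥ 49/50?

Prior odds = 0.077/0.923 = 77/923.
Likelihood ratio of a positive result = 0.93/0.08 = 11.625.
Target posterior odds = 0.98/0.02 = 49.
Need (77/923) × 11.625ⁿ ≥ 49, i.e. 11.625ⁿ ≥ 6461/11.
11.625² = 135.140625 falls short of 6461/11 but 11.625³ = 804357/512 reaches it, so n = 3.

3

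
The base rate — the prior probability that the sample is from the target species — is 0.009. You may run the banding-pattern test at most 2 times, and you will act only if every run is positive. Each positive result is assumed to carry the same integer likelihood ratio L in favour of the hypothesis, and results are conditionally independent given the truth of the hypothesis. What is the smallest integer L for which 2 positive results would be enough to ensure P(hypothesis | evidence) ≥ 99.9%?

332

Prior odds = 0.009/0.991 = 9/991.
Target odds = 0.999/0.001 = 999.
Need L² ≥ 999 ÷ (9/991) = 110001.
331² = 109561 < 110001 ≤ 110224 = 332², so L = 332.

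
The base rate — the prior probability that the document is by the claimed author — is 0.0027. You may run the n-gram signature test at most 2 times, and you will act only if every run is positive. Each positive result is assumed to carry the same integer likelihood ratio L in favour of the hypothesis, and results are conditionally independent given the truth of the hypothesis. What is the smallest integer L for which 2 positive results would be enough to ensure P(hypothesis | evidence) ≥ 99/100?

Prior odds = 0.0027/0.9973 = 27/9973.
Target odds = 0.99/0.01 = 99.
Need L² ≥ 99 ÷ (27/9973) = 109703/3.
191² = 36481 < 109703/3 ≤ 36864 = 192², so L = 192.

192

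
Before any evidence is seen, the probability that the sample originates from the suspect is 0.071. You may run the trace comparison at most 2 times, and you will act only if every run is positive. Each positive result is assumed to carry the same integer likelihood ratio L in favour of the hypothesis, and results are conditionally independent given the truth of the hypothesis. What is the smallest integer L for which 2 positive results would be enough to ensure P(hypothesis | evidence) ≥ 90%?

11

Prior odds = 0.071/0.929 = 71/929.
Target odds = 0.9/0.1 = 9.
Need L² ≥ 9 ÷ (71/929) = 8361/71.
10² = 100 < 8361/71 ≤ 121 = 11², so L = 11.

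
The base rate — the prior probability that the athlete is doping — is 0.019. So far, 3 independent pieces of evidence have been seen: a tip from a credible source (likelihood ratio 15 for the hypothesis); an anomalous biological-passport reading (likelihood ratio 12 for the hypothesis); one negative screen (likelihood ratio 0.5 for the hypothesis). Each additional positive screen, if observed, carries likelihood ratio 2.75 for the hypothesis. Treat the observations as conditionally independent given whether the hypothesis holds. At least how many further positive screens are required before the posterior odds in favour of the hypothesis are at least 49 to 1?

Prior odds = 0.019/0.981 = 19/981.
Combined Bayes factor of the evidence already in hand = 15 × 12 × 0.5 = 90.
Odds after that evidence = (19/981) × 90 = 190/109.
Target odds = 49.
Need 2.75ⁿ ≥ 49 ÷ (190/109) = 5341/190.
2.75³ = 20.796875 falls short of 5341/190 but 2.75⁴ = 57.19140625 reaches it, so n = 4.

4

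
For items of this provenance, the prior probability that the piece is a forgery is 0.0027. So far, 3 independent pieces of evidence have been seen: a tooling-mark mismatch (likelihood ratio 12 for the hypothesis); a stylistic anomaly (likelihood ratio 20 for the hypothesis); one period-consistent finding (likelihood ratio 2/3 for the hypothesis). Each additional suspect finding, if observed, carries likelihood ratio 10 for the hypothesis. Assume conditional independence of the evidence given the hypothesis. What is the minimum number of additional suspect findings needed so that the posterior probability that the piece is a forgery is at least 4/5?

1

Prior odds = 0.0027/0.9973 = 27/9973.
Combined Bayes factor of the evidence already in hand = 12 × 20 × (2/3) = 160.
Odds after that evidence = (27/9973) × 160 = 4320/9973.
Target odds = 0.8/0.2 = 4.
Need 10ⁿ ≥ 4 ÷ (4320/9973) = 9973/1080.
10¹ = 10, which meets the required 9973/1080; so n = 1.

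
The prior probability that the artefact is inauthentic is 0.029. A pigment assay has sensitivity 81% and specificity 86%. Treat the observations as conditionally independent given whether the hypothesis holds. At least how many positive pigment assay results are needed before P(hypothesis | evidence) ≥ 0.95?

Prior odds: 0.029 ÷ 0.971 = 29/971.
False-positive rate = 1 − 0.86 = 0.14; likelihood ratio of a positive = 0.81/0.14 = 81/14.
Target odds: 0.95 ÷ 0.05 = 19.
Need (29/971) × (81/14)ⁿ ≥ 19, i.e. (81/14)ⁿ ≥ 18449/29.
(81/14)³ = 531441/2744 falls short of 18449/29 but (81/14)⁴ = 43046721/38416 reaches it, so n = 4.

4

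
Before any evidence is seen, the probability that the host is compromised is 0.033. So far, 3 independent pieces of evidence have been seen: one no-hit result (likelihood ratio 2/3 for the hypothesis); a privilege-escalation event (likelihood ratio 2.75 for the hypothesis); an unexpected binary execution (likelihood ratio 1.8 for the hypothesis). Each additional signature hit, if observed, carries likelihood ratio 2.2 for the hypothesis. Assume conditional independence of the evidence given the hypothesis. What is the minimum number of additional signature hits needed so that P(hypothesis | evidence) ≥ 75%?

Prior odds = 0.033/0.967 = 33/967.
Combined Bayes factor of the evidence already in hand = (2/3) × 2.75 × 1.8 = 3.3.
Odds after that evidence = (33/967) × 3.3 = 1089/9670.
Target odds = 0.75/0.25 = 3.
Need 2.2ⁿ ≥ 3 ÷ (1089/9670) = 9670/363.
2.2⁴ = 23.4256 falls short of 9670/363 but 2.2⁵ = 51.53632 reaches it, so n = 5.

5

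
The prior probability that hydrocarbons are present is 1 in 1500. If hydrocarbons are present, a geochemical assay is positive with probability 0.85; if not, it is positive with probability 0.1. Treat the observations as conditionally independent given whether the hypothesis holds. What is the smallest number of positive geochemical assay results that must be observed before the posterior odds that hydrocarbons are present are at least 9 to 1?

Prior odds: (1/1500) ÷ (1499/1500) = 1/1499.
Likelihood ratio of a positive = 0.85/0.1 = 8.5.
Target odds = 9.
Need (1/1499) × 8.5ⁿ ≥ 9, i.e. 8.5ⁿ ≥ 13491.
8.5⁴ = 5220.0625 falls short of 13491 but 8.5⁵ = 44370.53125 reaches it, so n = 5.

5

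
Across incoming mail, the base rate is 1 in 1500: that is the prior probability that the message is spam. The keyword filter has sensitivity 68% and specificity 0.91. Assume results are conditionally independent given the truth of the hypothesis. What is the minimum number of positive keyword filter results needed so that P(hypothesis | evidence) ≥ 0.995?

Prior odds: (1/1500) ÷ (1499/1500) = 1/1499.
False-positive rate = 1 − 0.91 = 0.09; likelihood ratio of a positive = 0.68/0.09 = 68/9.
Target odds: 0.995 ÷ 0.005 = 199.
Need (1/1499) × (68/9)ⁿ ≥ 199, i.e. (68/9)ⁿ ≥ 298301.
(68/9)⁶ ≈186037 falls short of 298301 but (68/9)⁷ ≈1.40561e+06 reaches it, so n = 7.

7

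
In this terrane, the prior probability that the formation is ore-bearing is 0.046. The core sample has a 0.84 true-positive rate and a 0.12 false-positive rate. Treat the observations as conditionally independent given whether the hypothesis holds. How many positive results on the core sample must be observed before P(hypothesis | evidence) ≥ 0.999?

Prior odds: 0.046 ÷ 0.954 = 23/477.
Likelihood ratio of a positive result = 0.84/0.12 = 7.
Target odds: 0.999 ÷ 0.001 = 999.
Require 7ⁿ ≥ 999 ÷ (23/477) = 476523/23.
7⁵ = 16807 falls short of 476523/23 but 7⁶ = 117649 reaches it, so n = 6.

6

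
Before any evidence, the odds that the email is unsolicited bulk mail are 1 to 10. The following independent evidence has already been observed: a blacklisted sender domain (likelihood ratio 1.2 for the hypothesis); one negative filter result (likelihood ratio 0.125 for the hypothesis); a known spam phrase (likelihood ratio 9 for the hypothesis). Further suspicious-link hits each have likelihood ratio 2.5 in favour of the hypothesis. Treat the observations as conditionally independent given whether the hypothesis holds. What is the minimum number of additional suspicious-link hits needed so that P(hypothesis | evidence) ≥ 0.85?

Prior odds = 0.1.
Combined Bayes factor of the evidence already in hand = 1.2 × 0.125 × 9 = 1.35.
Odds after that evidence = 0.1 × 1.35 = 0.135.
Target odds = 0.85/0.15 = 17/3.
Need 2.5ⁿ ≥ 17/3 ÷ 0.135 = 3400/81.
2.5⁴ = 39.0625 falls short of 3400/81 but 2.5⁵ = 97.65625 reaches it, so n = 5.

5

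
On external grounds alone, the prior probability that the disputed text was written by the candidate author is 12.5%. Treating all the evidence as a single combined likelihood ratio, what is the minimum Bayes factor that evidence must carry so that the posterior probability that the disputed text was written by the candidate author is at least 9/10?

63

Prior odds = 0.125/0.875 = 1/7.
Target odds = 0.9/0.1 = 9.
Required Bayes factor = 9 ÷ (1/7) = 63.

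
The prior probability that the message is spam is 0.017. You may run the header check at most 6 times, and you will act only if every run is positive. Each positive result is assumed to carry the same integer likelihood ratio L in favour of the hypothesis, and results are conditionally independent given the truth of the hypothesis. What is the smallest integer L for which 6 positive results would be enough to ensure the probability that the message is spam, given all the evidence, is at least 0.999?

Prior odds = 0.017/0.983 = 17/983.
Target odds = 0.999/0.001 = 999.
Need L⁶ ≥ 999 ÷ (17/983) = 982017/17.
6⁶ = 46656 < 982017/17 ≤ 117649 = 7⁶, so L = 7.

7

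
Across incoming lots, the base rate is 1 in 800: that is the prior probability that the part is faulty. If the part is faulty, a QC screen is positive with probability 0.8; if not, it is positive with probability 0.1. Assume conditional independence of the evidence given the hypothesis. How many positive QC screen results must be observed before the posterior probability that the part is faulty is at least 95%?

Prior odds: 0.00125 ÷ 0.99875 = 1/799.
Likelihood ratio of a positive = 0.8/0.1 = 8.
Target posterior odds = 0.95/0.05 = 19.
Require 8ⁿ ≥ 19 ÷ (1/799) = 15181.
8⁴ = 4096 falls short of 15181 but 8⁵ = 32768 reaches it, so n = 5.

5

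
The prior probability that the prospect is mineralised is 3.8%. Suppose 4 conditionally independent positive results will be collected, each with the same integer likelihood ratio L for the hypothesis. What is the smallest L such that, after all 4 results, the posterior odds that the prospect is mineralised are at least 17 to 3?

Prior odds = 0.038/0.962 = 19/481.
Target odds = 17/3.
Need L⁴ ≥ 17/3 ÷ (19/481) = 8177/57.
3⁴ = 81 < 8177/57 ≤ 256 = 4⁴, so L = 4.

4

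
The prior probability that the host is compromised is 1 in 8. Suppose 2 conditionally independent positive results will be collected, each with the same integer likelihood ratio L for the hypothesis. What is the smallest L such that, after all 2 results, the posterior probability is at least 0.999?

Prior odds = 0.125/0.875 = 1/7.
Target odds = 0.999/0.001 = 999.
Need L² ≥ 999 ÷ (1/7) = 6993.
83² = 6889 < 6993 ≤ 7056 = 84², so L = 84.

84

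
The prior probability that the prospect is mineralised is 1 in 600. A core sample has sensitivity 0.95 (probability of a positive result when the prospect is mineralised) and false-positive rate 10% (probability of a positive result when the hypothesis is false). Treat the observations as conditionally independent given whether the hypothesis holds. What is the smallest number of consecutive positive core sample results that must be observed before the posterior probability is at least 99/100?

5

Prior odds: (1/600) ÷ (599/600) = 1/599.
Likelihood ratio of a positive result = 0.95/0.1 = 9.5.
Target odds: 0.99 ÷ 0.01 = 99.
Require 9.5ⁿ ≥ 99 ÷ (1/599) = 59301.
9.5⁴ = 8145.0625 falls short of 59301 but 9.5⁵ = 77378.09375 reaches it, so n = 5.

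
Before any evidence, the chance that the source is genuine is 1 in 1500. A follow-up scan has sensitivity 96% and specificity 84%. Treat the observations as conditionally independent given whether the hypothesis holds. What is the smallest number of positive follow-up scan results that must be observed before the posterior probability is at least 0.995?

Prior odds: (1/1500) ÷ (1499/1500) = 1/1499.
False-positive rate = 1 − 0.84 = 0.16; likelihood ratio of a positive = 0.96/0.16 = 6.
Target odds: 0.995 ÷ 0.005 = 199.
Require 6ⁿ ≥ 199 ÷ (1/1499) = 298301.
6⁷ = 279936 falls short of 298301 but 6⁸ = 1679616 reaches it, so n = 8.

8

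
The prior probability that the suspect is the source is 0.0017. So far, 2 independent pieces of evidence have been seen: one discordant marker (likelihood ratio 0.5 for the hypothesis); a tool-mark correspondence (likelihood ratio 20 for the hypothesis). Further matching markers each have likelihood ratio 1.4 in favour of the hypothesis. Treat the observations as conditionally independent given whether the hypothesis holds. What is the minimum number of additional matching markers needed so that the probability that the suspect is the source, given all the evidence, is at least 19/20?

Prior odds = 0.0017/0.9983 = 17/9983.
Combined Bayes factor of the evidence already in hand = 0.5 × 20 = 10.
Odds after that evidence = (17/9983) × 10 = 170/9983.
Target odds = 0.95/0.05 = 19.
Need 1.4ⁿ ≥ 19 ÷ (170/9983) = 189677/170.
1.4²⁰ ≈836.683 falls short of 189677/170 but 1.4²¹ ≈1171.36 reaches it, so n = 21.

21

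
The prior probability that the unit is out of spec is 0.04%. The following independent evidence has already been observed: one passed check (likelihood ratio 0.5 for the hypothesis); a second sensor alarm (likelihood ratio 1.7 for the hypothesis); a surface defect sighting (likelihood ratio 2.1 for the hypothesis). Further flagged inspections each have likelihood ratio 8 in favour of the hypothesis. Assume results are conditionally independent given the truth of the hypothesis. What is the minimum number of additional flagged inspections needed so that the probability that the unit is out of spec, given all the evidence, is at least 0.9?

5

Prior odds = 0.0004/0.9996 = 1/2499.
Combined Bayes factor of the evidence already in hand = 0.5 × 1.7 × 2.1 = 1.785.
Odds after that evidence = (1/2499) × 1.785 = 1/1400.
Target odds = 0.9/0.1 = 9.
Need 8ⁿ ≥ 9 ÷ (1/1400) = 12600.
8⁴ = 4096 falls short of 12600 but 8⁵ = 32768 reaches it, so n = 5.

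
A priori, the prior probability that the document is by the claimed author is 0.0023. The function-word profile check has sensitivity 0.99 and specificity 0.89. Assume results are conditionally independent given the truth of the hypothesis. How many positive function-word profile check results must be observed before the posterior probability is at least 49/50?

5

Prior odds = 0.0023/0.9977 = 23/9977.
False-positive rate = 1 − 0.89 = 0.11; likelihood ratio of a positive = 0.99/0.11 = 9.
Target odds: 0.98 ÷ 0.02 = 49.
Need (23/9977) × 9ⁿ ≥ 49, i.e. 9ⁿ ≥ 488873/23.
9⁴ = 6561 falls short of 488873/23 but 9⁵ = 59049 reaches it, so n = 5.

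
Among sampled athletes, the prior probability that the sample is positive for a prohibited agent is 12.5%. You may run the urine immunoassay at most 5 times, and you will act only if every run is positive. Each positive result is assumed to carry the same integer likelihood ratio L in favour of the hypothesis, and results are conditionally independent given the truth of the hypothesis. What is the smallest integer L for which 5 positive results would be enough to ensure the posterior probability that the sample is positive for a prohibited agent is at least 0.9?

Prior odds = 0.125/0.875 = 1/7.
Target odds = 0.9/0.1 = 9.
Need L⁵ ≥ 9 ÷ (1/7) = 63.
2⁵ = 32 < 63 ≤ 243 = 3⁵, so L = 3.

3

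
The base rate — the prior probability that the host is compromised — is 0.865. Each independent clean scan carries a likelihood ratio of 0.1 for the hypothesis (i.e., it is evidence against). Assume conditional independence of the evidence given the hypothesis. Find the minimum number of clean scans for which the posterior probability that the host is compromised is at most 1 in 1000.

Prior odds: 0.865 ÷ 0.135 = 173/27.
Likelihood ratio per clean scan = 0.1.
Target posterior odds = 0.001/0.999 = 1/999.
Need (173/27) × 0.1ⁿ ≤ 1/999, i.e. 0.1ⁿ ≤ 1/6401.
0.1³ = 0.001 is still above 1/6401 but 0.1⁴ = 0.0001 is at or below it, so n = 4.

4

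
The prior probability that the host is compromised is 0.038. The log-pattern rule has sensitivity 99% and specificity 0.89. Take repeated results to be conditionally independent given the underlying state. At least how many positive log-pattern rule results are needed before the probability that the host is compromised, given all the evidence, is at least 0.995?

4

Prior odds = 0.038/0.962 = 19/481.
False-positive rate = 1 − 0.89 = 0.11; likelihood ratio of a positive = 0.99/0.11 = 9.
Target odds: 0.995 ÷ 0.005 = 199.
Require 9ⁿ ≥ 199 ÷ (19/481) = 95719/19.
9³ = 729 falls short of 95719/19 but 9⁴ = 6561 reaches it, so n = 4.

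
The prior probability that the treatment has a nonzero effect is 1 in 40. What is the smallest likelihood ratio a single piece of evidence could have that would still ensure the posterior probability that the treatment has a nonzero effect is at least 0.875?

273

Prior odds = 0.025/0.975 = 1/39.
Target odds = 0.875/0.125 = 7.
Required Bayes factor = 7 ÷ (1/39) = 273.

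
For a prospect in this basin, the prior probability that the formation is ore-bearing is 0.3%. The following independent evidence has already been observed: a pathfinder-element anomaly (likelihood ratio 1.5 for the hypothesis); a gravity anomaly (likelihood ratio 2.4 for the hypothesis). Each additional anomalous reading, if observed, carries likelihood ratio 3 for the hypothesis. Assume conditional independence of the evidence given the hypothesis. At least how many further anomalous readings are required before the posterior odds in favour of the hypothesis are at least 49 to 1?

Prior odds = 0.003/0.997 = 3/997.
Combined Bayes factor of the evidence already in hand = 1.5 × 2.4 = 3.6.
Odds after that evidence = (3/997) × 3.6 = 54/4985.
Target odds = 49.
Need 3ⁿ ≥ 49 ÷ (54/4985) = 244265/54.
3⁷ = 2187 falls short of 244265/54 but 3⁸ = 6561 reaches it, so n = 8.

8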